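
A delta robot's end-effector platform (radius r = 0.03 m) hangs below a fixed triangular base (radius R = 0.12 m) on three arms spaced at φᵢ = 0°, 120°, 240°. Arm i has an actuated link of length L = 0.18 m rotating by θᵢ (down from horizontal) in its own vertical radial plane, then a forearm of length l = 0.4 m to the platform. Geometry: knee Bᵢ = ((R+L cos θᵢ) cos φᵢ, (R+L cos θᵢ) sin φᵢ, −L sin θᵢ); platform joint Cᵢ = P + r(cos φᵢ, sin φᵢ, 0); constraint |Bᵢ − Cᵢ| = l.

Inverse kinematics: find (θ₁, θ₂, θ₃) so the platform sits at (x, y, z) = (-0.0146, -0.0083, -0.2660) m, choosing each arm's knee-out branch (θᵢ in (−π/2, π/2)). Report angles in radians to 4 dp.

θ₁ = -0.0870, θ₂ = -0.1744, θ₃ = -0.2621

rotate P by −φ1: (-0.0146, -0.0083, -0.2660)
  e−x'=0.1046;  (l²−L²−(e−x')²−y'²−z²)/2L = 0.1273
  γ=atan2(-0.2660,0.1046)=-1.1961;  ψ=arccos(0.4454)=1.1091;  θ1=γ+ψ≈-0.0870
rotate P by −φ2: (0.0001, 0.0168, -0.2660)
  e−x'=0.0899;  (l²−L²−(e−x')²−y'²−z²)/2L = 0.1347
  √(A²+B²)=0.2808;  θ2 = -1.2449+1.0705 ≈ -0.1744
arm 3 (φ=240.0°): x'=0.0145, y'=-0.0085
  A=0.0755, B=-0.2660, C=(l²−L²−A²−y'²−z²)/(2L)=0.1419
  √(A²+B²)=0.2765;  θ3 = -1.2942+1.0321 ≈ -0.2621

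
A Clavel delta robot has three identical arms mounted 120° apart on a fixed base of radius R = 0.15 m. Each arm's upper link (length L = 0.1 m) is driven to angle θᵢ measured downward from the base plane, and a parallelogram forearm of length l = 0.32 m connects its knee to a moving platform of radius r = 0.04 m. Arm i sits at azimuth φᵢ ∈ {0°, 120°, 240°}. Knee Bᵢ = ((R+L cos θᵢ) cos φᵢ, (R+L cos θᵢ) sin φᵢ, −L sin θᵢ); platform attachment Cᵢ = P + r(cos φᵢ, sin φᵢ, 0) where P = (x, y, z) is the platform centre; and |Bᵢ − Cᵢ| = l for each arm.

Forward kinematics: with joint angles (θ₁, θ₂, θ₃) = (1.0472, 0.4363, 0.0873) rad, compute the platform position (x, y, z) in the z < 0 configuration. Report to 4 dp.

(-0.0858, -0.0290, -0.2894)

arm 1 at φ=0.0°: (R−r)+L cos θ1 = 0.1600;  centre 1 = (0.1600, 0.0000, -0.0866)
centre 2 = (0.2006·cos120.0°, 0.2006·sin120.0°, -0.0423) = (-0.1003, 0.1738, -0.0423)
arm 3 at φ=240.0°: (R−r)+L cos θ3 = 0.2096;  centre 3 = (-0.1048, -0.1815, -0.0087)
subtract pairs → two planes through P
linear system: -0.5206x+0.3475y = 0.0089−0.0887z; -0.5296x+-0.3631y = 0.0109−0.1558z
det = 0.3731;  x = -0.0189+0.2314z,  y = -0.0025+0.0915z
quadratic in z: (1.0619)z²+(0.0900)z+(-0.0629)=0, √Δ=0.5247 → z ∈ {-0.2894, 0.2047}; z = -0.2894 (taking z<0)
x = -0.0858, y = -0.0290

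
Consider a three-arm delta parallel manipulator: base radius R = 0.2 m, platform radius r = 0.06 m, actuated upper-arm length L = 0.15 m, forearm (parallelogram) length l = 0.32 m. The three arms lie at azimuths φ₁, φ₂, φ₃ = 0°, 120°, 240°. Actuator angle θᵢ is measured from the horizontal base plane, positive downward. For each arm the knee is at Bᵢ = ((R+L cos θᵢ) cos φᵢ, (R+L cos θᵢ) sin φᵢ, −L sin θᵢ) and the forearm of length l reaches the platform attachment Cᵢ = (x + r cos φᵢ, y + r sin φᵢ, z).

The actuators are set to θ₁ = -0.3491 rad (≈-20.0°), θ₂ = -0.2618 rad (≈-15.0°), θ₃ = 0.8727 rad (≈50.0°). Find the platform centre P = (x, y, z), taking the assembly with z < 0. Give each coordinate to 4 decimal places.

φ1=0.0°: virtual centre (0.2810, 0.0000, 0.0513), radius l
arm 2 at φ=120.0°: e+L cos θ2 = 0.2849;  S2 = (-0.1424, 0.2467, 0.0388)
arm 3 at φ=240.0°: e+L cos θ3 = 0.2364;  S3 = (-0.1182, -0.2047, -0.1149)
eliminate P² terms by subtracting sphere 1 from 2 and 3
linear system: -0.8468x+0.4934y = 0.0011−-0.0250z; -0.7983x+-0.4095y = -0.0125−-0.3324z
Cramer: x(z) = 0.0077-0.2353z;  y(z) = 0.0154-0.3532z
sphere 1 gives Az²+Bz+C=0 with A=1.1801, B=0.0151, C=-0.0249;  B²−4AC=0.1176;  roots -0.1517, 0.1389;  negative root z = -0.1517
x = 0.0434, y = 0.0690

(0.0434, 0.0690, -0.1517)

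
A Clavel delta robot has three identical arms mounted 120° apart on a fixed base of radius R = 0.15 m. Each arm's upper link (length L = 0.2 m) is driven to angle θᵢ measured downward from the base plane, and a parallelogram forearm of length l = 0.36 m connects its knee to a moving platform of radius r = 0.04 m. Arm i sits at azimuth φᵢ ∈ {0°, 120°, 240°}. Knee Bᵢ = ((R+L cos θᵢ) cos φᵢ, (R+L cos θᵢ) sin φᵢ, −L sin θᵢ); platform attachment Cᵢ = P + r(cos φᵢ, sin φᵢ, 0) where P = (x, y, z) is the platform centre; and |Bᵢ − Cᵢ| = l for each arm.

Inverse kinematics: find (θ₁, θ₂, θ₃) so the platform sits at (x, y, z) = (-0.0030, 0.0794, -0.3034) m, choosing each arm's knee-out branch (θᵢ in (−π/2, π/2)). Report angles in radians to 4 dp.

φ1=0.0° → target in arm frame (-0.0030, 0.0794)
  A cos θ + B sin θ = C:  0.1130·cos θ + -0.3034·sin θ = -0.0538
  θ1 = atan2(B,A) + arccos(C/0.3238) = 0.5235
rotate P by −φ2: (0.0703, -0.0371, -0.3034)
  e−x'=0.0397;  (l²−L²−(e−x')²−y'²−z²)/2L = -0.0135
  γ=atan2(-0.3034,0.0397)=-1.4406;  ψ=arccos(-0.0442)=1.6150;  θ2=γ+ψ≈0.1744
rotate P by −φ3: (-0.0673, -0.0423, -0.3034)
  A cos θ + B sin θ = C:  0.1773·cos θ + -0.3034·sin θ = -0.0892
  θ3 = atan2(B,A) + arccos(C/0.3514) = 0.7853

θ₁ = 0.5235, θ₂ = 0.1744, θ₃ = 0.7853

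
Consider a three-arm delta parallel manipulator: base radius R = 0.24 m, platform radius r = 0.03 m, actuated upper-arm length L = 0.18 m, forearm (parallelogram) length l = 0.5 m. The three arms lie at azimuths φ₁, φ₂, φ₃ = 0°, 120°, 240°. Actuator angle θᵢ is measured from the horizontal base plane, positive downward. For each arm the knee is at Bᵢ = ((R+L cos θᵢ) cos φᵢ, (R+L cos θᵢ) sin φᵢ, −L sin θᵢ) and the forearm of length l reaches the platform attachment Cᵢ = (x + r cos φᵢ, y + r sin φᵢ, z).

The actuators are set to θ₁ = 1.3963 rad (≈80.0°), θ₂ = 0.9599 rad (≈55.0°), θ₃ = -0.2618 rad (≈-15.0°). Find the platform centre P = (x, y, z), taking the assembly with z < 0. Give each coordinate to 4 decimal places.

arm 1 at φ=0.0°: e+L cos θ1 = 0.2413;  O1 = (0.2413, 0.0000, -0.1773)
φ2=120.0°: virtual centre (-0.1566, 0.2713, -0.1474), radius l
arm 3 at φ=240.0°: e+L cos θ3 = 0.3839;  O3 = (-0.1919, -0.3324, 0.0466)
eliminate P² terms by subtracting sphere 1 from 2 and 3
linear system: -0.7957x+0.5426y = 0.0302−0.0596z; -0.8664x+-0.6649y = 0.0599−0.4477z
det = 0.9991;  x = -0.0526+0.2828z,  y = -0.0215+0.3049z
into |P−O₁|² = l²: 1.1729z² + 0.1752z + -0.1317 = 0;  Δ = 0.6488;  z = -0.4180 or 0.2687 → z<0 root = -0.4180
x = -0.1709, y = -0.1489

(-0.1709, -0.1489, -0.4180)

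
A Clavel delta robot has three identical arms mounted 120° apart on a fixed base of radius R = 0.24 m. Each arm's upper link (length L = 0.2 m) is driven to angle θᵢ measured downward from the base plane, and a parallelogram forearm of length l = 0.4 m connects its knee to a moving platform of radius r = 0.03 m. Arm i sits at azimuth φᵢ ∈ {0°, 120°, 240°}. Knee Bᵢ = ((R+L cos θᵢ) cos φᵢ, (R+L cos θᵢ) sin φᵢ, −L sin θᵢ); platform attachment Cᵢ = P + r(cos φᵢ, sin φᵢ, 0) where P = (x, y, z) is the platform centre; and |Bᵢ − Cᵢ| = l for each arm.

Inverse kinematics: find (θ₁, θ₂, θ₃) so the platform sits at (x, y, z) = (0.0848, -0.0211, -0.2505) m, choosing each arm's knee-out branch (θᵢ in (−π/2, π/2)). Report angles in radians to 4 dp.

θ₁ = 0.0875, θ₂ = 0.9599, θ₃ = 0.7853

rotate P by −φ1: (0.0848, -0.0211, -0.2505)
  A=0.1252, B=-0.2505, C=(l²−L²−A²−y'²−z²)/(2L)=0.1028
  γ=atan2(-0.2505,0.1252)=-1.1073;  ψ=arccos(0.3672)=1.1948;  θ1=γ+ψ≈0.0875
rotate P by −φ2: (-0.0607, -0.0629, -0.2505)
  A=0.2707, B=-0.2505, C=(l²−L²−A²−y'²−z²)/(2L)=-0.0499
  θ2 = atan2(B,A) + arccos(C/0.3688) = 0.9599
φ3=240.0° → target in arm frame (-0.0241, 0.0840)
  A=0.2341, B=-0.2505, C=(l²−L²−A²−y'²−z²)/(2L)=-0.0115
  √(A²+B²)=0.3429;  θ3 = -0.8192+1.6045 ≈ 0.7853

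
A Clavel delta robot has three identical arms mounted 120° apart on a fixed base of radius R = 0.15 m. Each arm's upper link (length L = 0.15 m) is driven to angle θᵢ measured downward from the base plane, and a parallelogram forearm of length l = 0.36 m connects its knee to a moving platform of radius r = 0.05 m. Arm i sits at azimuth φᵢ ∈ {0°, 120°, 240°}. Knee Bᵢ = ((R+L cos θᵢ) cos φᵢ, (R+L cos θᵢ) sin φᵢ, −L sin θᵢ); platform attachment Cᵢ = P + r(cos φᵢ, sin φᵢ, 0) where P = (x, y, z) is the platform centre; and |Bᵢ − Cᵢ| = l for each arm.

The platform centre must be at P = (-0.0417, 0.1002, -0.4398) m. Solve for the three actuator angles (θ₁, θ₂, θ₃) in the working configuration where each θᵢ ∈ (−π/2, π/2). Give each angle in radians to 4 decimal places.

θ₁ = 1.3090, θ₂ = 0.6983, θ₃ = 1.3962

arm 1 (φ=0.0°): x'=-0.0417, y'=0.1002
  A cos θ + B sin θ = C:  0.1417·cos θ + -0.4398·sin θ = -0.3881
  θ1 = atan2(B,A) + arccos(C/0.4621) = 1.3090
arm 2 (φ=120.0°): x'=0.1076, y'=-0.0140
  A=-0.0076, B=-0.4398, C=(l²−L²−A²−y'²−z²)/(2L)=-0.2886
  γ=atan2(-0.4398,-0.0076)=-1.5881;  ψ=arccos(-0.6561)=2.2864;  θ2=γ+ψ≈0.6983
arm 3 (φ=240.0°): x'=-0.0659, y'=-0.0862
  e−x'=0.1659;  (l²−L²−(e−x')²−y'²−z²)/2L = -0.4043
  γ=atan2(-0.4398,0.1659)=-1.2100;  ψ=arccos(-0.8601)=2.6062;  θ3=γ+ψ≈1.3962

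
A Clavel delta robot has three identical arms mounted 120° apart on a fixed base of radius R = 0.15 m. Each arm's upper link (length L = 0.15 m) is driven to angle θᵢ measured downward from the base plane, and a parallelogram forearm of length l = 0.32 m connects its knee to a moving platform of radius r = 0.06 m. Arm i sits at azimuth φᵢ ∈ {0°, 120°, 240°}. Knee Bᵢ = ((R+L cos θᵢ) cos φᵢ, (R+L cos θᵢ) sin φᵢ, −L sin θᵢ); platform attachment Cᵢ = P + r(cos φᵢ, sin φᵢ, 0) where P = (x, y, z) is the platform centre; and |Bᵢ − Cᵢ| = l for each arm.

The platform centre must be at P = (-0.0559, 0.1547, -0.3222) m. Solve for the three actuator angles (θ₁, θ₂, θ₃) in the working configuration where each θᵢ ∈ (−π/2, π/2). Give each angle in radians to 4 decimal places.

arm 1 (φ=0.0°): x'=-0.0559, y'=0.1547
  e−x'=0.1459;  (l²−L²−(e−x')²−y'²−z²)/2L = -0.2304
  √(A²+B²)=0.3537;  θ1 = -1.1456+2.2804 ≈ 1.1348
φ2=120.0° → target in arm frame (0.1619, -0.0289)
  A=-0.0719, B=-0.3222, C=(l²−L²−A²−y'²−z²)/(2L)=-0.0997
  θ2 = atan2(B,A) + arccos(C/0.3301) = 0.0873
φ3=240.0° → target in arm frame (-0.1060, -0.1258)
  e−x'=0.1960;  (l²−L²−(e−x')²−y'²−z²)/2L = -0.2605
  θ3 = atan2(B,A) + arccos(C/0.3771) = 1.3091

θ₁ = 1.1348, θ₂ = 0.0873, θ₃ = 1.3091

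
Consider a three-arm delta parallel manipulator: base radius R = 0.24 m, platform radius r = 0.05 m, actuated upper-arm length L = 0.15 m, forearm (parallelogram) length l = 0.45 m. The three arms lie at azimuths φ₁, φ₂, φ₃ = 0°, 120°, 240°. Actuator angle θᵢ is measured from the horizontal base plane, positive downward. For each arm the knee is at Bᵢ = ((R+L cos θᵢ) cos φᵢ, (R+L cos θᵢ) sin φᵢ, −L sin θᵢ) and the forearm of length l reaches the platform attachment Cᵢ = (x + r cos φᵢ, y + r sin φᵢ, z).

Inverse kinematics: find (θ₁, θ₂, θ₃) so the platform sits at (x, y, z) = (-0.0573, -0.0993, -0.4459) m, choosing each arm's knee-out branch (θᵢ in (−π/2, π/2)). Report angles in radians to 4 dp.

θ₁ = 1.1342, θ₂ = 1.1343, θ₃ = 0.3490

arm 1 (φ=0.0°): x'=-0.0573, y'=-0.0993
  A cos θ + B sin θ = C:  0.2473·cos θ + -0.4459·sin θ = -0.2995
  √(A²+B²)=0.5099;  θ1 = -1.0644+2.1986 ≈ 1.1342
arm 2 (φ=120.0°): x'=-0.0573, y'=0.0993
  A=0.2473, B=-0.4459, C=(l²−L²−A²−y'²−z²)/(2L)=-0.2995
  γ=atan2(-0.4459,0.2473)=-1.0643;  ψ=arccos(-0.5874)=2.1987;  θ2=γ+ψ≈1.1343
arm 3 (φ=240.0°): x'=0.1146, y'=0.0000
  e−x'=0.0754;  (l²−L²−(e−x')²−y'²−z²)/2L = -0.0817
  θ3 = atan2(B,A) + arccos(C/0.4522) = 0.3490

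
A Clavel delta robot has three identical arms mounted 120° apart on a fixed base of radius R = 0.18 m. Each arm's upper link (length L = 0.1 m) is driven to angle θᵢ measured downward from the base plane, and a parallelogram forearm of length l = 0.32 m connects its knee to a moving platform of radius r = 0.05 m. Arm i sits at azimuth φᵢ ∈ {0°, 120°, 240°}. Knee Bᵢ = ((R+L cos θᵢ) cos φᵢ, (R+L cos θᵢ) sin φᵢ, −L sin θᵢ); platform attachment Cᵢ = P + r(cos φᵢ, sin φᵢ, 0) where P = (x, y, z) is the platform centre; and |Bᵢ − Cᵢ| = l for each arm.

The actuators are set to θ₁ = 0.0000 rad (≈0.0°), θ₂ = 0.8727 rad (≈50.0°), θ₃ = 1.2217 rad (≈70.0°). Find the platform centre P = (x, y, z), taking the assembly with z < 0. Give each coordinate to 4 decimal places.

(0.0995, 0.0336, -0.2902)

φ1=0.0°: virtual centre (0.2300, 0.0000, 0.0000), radius l
O2 = (0.1943·cos120.0°, 0.1943·sin120.0°, -0.0766) = (-0.0971, 0.1682, -0.0766)
arm 3 at φ=240.0°: ρ3 = 0.1642;  O3 = (-0.0821, -0.1422, -0.0940)
eliminate P² terms by subtracting sphere 1 from 2 and 3
plane₁₂: -0.6543x+0.3365y+-0.1532z = -0.0093
det = 0.3961;  x = 0.0212+-0.2697z,  y = 0.0136+-0.0690z
quadratic in z: (1.0775)z²+(0.1107)z+(-0.0586)=0, √Δ=0.5147 → z ∈ {-0.2902, 0.1875}; z = -0.2902 (taking z<0)
x = 0.0995, y = 0.0336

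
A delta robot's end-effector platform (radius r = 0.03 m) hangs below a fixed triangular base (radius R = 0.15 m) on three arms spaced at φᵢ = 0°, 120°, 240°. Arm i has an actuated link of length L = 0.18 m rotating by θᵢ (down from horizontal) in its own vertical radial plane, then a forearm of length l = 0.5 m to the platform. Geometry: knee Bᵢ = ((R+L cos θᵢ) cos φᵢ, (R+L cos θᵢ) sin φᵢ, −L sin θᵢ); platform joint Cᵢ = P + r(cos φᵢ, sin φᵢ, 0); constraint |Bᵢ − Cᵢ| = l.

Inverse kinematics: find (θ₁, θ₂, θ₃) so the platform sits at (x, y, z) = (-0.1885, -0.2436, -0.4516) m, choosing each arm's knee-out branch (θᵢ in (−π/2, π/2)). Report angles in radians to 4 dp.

θ₁ = 1.3965, θ₂ = 1.2217, θ₃ = -0.2616

rotate P by −φ1: (-0.1885, -0.2436, -0.4516)
  A=0.3085, B=-0.4516, C=(l²−L²−A²−y'²−z²)/(2L)=-0.3913
  √(A²+B²)=0.5469;  θ1 = -0.9715+2.3680 ≈ 1.3965
φ2=120.0° → target in arm frame (-0.1167, 0.2850)
  A cos θ + B sin θ = C:  0.2367·cos θ + -0.4516·sin θ = -0.3434
  θ2 = atan2(B,A) + arccos(C/0.5099) = 1.2217
rotate P by −φ3: (0.3052, -0.0414, -0.4516)
  A cos θ + B sin θ = C:  -0.1852·cos θ + -0.4516·sin θ = -0.0621
  √(A²+B²)=0.4881;  θ3 = -1.9600+1.6984 ≈ -0.2616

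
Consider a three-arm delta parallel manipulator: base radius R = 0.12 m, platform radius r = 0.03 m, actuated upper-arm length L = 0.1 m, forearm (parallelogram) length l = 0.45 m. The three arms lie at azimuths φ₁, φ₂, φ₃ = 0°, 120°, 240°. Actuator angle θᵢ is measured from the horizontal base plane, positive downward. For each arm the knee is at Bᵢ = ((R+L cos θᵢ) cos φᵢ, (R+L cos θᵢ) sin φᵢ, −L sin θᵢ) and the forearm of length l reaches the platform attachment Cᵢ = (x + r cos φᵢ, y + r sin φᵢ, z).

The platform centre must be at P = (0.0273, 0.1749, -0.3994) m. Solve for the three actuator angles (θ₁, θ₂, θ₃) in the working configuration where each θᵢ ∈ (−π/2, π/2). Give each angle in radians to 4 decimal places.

rotate P by −φ1: (0.0273, 0.1749, -0.3994)
  A cos θ + B sin θ = C:  0.0627·cos θ + -0.3994·sin θ = -0.0077
  √(A²+B²)=0.4043;  θ1 = -1.4151+1.5899 ≈ 0.1748
φ2=120.0° → target in arm frame (0.1378, -0.1111)
  A cos θ + B sin θ = C:  -0.0478·cos θ + -0.3994·sin θ = 0.0918
  γ=atan2(-0.3994,-0.0478)=-1.6900;  ψ=arccos(0.2281)=1.3407;  θ2=γ+ψ≈-0.3493
arm 3 (φ=240.0°): x'=-0.1651, y'=-0.0638
  A=0.2551, B=-0.3994, C=(l²−L²−A²−y'²−z²)/(2L)=-0.1809
  γ=atan2(-0.3994,0.2551)=-1.0024;  ψ=arccos(-0.3817)=1.9624;  θ3=γ+ψ≈0.9600

θ₁ = 0.1748, θ₂ = -0.3493, θ₃ = 0.9600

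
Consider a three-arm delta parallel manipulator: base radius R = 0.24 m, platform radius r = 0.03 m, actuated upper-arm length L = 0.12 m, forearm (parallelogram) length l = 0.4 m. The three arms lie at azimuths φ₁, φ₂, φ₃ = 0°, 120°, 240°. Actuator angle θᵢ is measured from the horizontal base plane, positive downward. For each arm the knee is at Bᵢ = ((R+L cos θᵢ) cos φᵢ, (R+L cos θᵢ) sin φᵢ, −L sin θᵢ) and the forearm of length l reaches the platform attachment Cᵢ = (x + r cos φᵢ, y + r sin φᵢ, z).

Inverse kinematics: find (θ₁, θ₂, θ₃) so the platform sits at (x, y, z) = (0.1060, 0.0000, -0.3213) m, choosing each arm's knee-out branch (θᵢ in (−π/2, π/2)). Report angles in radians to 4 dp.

arm 1 (φ=0.0°): x'=0.1060, y'=0.0000
  e−x'=0.1040;  (l²−L²−(e−x')²−y'²−z²)/2L = 0.1315
  θ1 = atan2(B,A) + arccos(C/0.3377) = -0.0868
rotate P by −φ2: (-0.0530, -0.0918, -0.3213)
  A cos θ + B sin θ = C:  0.2630·cos θ + -0.3213·sin θ = -0.1468
  γ=atan2(-0.3213,0.2630)=-0.8848;  ψ=arccos(-0.3535)=1.9321;  θ2=γ+ψ≈1.0473
φ3=240.0° → target in arm frame (-0.0530, 0.0918)
  A cos θ + B sin θ = C:  0.2630·cos θ + -0.3213·sin θ = -0.1468
  θ3 = atan2(B,A) + arccos(C/0.4152) = 1.0473

θ₁ = -0.0868, θ₂ = 1.0473, θ₃ = 1.0473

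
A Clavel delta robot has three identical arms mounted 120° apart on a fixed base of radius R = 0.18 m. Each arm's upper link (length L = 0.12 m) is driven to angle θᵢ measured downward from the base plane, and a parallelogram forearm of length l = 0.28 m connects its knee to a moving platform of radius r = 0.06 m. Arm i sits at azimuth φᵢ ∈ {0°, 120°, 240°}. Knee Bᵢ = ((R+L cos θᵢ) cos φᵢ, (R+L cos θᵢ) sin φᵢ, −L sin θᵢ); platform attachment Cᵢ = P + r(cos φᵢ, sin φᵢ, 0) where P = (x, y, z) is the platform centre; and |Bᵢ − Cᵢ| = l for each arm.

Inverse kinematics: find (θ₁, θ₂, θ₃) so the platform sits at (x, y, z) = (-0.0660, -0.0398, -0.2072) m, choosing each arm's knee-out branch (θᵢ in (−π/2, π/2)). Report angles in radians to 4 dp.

arm 1 (φ=0.0°): x'=-0.0660, y'=-0.0398
  A=0.1860, B=-0.2072, C=(l²−L²−A²−y'²−z²)/(2L)=-0.0630
  θ1 = atan2(B,A) + arccos(C/0.2784) = 0.9596
arm 2 (φ=120.0°): x'=-0.0015, y'=0.0771
  A=0.1215, B=-0.2072, C=(l²−L²−A²−y'²−z²)/(2L)=0.0016
  √(A²+B²)=0.2402;  θ2 = -1.0406+1.5643 ≈ 0.5237
arm 3 (φ=240.0°): x'=0.0675, y'=-0.0373
  A cos θ + B sin θ = C:  0.0525·cos θ + -0.2072·sin θ = 0.0705
  γ=atan2(-0.2072,0.0525)=-1.3225;  ψ=arccos(0.3298)=1.2347;  θ3=γ+ψ≈-0.0878

θ₁ = 0.9596, θ₂ = 0.5237, θ₃ = -0.0878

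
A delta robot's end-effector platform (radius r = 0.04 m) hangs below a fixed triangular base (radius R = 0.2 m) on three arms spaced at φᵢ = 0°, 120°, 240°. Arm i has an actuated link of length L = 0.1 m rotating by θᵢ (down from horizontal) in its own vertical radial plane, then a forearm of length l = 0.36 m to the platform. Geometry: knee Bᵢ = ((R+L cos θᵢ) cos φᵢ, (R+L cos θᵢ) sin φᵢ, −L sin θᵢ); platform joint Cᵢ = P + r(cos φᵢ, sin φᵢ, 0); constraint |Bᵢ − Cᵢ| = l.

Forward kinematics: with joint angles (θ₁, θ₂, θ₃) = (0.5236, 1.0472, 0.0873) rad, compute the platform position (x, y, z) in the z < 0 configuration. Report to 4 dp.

centre 1 = (0.2466·cos0.0°, 0.2466·sin0.0°, -0.0500) = (0.2466, 0.0000, -0.0500)
centre 2 = (0.2100·cos120.0°, 0.2100·sin120.0°, -0.0866) = (-0.1050, 0.1819, -0.0866)
φ3=240.0°: virtual centre (-0.1298, -0.2248, -0.0087), radius l
subtract pairs → two planes through P
plane₁₂: -0.7032x+0.3637y+-0.0732z = -0.0117
Cramer: x(z) = 0.0064-0.0049z;  y(z) = -0.0199+0.1918z
into |P−centre ₁|² = l²: 1.0368z² + 0.0947z + -0.0690 = 0;  Δ = 0.2951;  z = -0.3076 or 0.2163 → z<0 root = -0.3076
x = 0.0079, y = -0.0789

(0.0079, -0.0789, -0.3076)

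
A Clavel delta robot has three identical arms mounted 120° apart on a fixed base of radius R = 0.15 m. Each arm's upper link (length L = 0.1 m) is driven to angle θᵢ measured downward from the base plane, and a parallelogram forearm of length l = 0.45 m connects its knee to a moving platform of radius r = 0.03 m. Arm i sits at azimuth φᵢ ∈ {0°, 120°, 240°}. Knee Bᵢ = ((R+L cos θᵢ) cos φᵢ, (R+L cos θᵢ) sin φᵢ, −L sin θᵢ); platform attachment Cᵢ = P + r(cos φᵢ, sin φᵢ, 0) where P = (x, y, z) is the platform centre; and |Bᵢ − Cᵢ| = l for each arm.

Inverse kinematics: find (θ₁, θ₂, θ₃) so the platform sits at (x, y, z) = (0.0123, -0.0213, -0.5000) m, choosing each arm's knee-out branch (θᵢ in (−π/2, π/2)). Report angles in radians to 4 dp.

rotate P by −φ1: (0.0123, -0.0213, -0.5000)
  e−x'=0.1077;  (l²−L²−(e−x')²−y'²−z²)/2L = -0.3478
  θ1 = atan2(B,A) + arccos(C/0.5115) = 0.9598
φ2=120.0° → target in arm frame (-0.0246, 0.0000)
  e−x'=0.1446;  (l²−L²−(e−x')²−y'²−z²)/2L = -0.3920
  γ=atan2(-0.5000,0.1446)=-1.2893;  ψ=arccos(-0.7532)=2.4237;  θ2=γ+ψ≈1.1345
φ3=240.0° → target in arm frame (0.0123, 0.0213)
  A cos θ + B sin θ = C:  0.1077·cos θ + -0.5000·sin θ = -0.3478
  θ3 = atan2(B,A) + arccos(C/0.5115) = 0.9598

θ₁ = 0.9598, θ₂ = 1.1345, θ₃ = 0.9598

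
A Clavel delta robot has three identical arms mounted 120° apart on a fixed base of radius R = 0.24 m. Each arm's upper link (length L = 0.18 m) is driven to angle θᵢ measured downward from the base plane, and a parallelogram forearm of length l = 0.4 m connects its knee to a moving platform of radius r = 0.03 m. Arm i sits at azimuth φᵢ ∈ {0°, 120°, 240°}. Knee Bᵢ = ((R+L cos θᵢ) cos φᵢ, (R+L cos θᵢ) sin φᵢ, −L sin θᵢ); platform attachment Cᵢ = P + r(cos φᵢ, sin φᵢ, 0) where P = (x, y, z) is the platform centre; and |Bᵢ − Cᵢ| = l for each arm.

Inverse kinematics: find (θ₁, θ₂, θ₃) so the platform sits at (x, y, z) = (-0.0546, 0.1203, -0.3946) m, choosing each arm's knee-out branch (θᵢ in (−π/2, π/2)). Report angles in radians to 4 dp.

arm 1 (φ=0.0°): x'=-0.0546, y'=0.1203
  e−x'=0.2646;  (l²−L²−(e−x')²−y'²−z²)/2L = -0.3128
  √(A²+B²)=0.4751;  θ1 = -0.9801+2.2894 ≈ 1.3093
arm 2 (φ=120.0°): x'=0.1315, y'=-0.0129
  e−x'=0.0785;  (l²−L²−(e−x')²−y'²−z²)/2L = -0.0957
  θ2 = atan2(B,A) + arccos(C/0.4023) = 0.4365
rotate P by −φ3: (-0.0769, -0.1074, -0.3946)
  e−x'=0.2869;  (l²−L²−(e−x')²−y'²−z²)/2L = -0.3388
  γ=atan2(-0.3946,0.2869)=-0.9422;  ψ=arccos(-0.6944)=2.3383;  θ3=γ+ψ≈1.3962

θ₁ = 1.3093, θ₂ = 0.4365, θ₃ = 1.3962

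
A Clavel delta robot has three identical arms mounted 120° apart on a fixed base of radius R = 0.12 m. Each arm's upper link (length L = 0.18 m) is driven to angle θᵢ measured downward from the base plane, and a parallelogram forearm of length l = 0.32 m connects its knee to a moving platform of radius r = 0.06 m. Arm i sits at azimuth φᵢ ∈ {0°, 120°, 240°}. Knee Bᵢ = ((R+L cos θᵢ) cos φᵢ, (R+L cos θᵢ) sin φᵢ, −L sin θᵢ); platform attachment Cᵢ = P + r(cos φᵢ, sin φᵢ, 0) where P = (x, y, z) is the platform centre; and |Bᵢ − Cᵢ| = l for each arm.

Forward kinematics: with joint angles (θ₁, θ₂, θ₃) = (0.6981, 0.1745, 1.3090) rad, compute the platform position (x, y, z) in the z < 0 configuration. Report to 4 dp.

φ1=0.0°: virtual centre (0.1979, 0.0000, -0.1157), radius l
φ2=120.0°: virtual centre (-0.1186, 0.2055, -0.0313), radius l
φ3=240.0°: virtual centre (-0.0533, -0.0923, -0.1739), radius l
subtract pairs → two planes through P
[-0.6330 0.4110 0.1689]·P = 0.0047;  [-0.5024 -0.1846 -0.1163]·P = -0.0110
Cramer: x(z) = 0.0112-0.0514z;  y(z) = 0.0288-0.4902z
into |P−centre ₁|² = l²: 1.2429z² + 0.2224z + -0.0533 = 0;  Δ = 0.3147;  z = -0.3151 or 0.1362 → z<0 root = -0.3151
x = 0.0274, y = 0.1833

(0.0274, 0.1833, -0.3151)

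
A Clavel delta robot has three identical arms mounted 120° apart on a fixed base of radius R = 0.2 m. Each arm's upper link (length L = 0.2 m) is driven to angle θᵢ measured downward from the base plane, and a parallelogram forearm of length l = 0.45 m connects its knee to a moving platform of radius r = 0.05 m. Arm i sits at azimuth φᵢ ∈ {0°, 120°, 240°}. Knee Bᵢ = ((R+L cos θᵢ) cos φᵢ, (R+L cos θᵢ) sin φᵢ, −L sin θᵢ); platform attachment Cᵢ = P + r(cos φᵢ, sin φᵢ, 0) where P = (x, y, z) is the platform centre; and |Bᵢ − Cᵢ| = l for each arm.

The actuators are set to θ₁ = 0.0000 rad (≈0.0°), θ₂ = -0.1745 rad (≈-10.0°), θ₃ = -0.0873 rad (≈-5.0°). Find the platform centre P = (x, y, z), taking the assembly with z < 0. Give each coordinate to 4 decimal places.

(-0.0127, 0.0071, -0.2662)

arm 1 at φ=0.0°: (R−r)+L cos θ1 = 0.3500;  S1 = (0.3500, 0.0000, 0.0000)
arm 2 at φ=120.0°: (R−r)+L cos θ2 = 0.3470;  S2 = (-0.1735, 0.3005, 0.0347)
φ3=240.0°: virtual centre (-0.1746, -0.3024, 0.0174), radius l
|S₂|²−|S₁|² = -0.0009;  |S₃|²−|S₁|² = -0.0002
linear system: -1.0470x+0.6010y = -0.0009−0.0694z; -1.0492x+-0.6049y = -0.0002−0.0349z
det = 1.2639;  x = 0.0005+0.0498z,  y = -0.0006+-0.0288z
quadratic in z: (1.0033)z²+(-0.0348)z+(-0.0804)=0, √Δ=0.5690 → z ∈ {-0.2662, 0.3009}; z = -0.2662 (taking z<0)
x = -0.0127, y = 0.0071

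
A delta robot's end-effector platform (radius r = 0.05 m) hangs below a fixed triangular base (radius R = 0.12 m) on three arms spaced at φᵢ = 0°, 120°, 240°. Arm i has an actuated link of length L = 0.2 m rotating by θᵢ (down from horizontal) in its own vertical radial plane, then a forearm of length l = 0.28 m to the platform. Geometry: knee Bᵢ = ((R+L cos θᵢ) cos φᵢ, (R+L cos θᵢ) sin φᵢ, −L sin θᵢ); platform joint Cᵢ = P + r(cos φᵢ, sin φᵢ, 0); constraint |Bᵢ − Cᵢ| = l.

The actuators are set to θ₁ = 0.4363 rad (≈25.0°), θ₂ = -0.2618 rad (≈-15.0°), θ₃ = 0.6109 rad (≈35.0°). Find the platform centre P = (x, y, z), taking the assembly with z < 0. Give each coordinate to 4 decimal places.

(-0.0172, 0.0580, -0.1391)

φ1=0.0°: virtual centre (0.2513, 0.0000, -0.0845), radius l
O2 = (0.2632·cos120.0°, 0.2632·sin120.0°, 0.0518) = (-0.1316, 0.2279, 0.0518)
arm 3 at φ=240.0°: e+L cos θ3 = 0.2338;  O3 = (-0.1169, -0.2025, -0.1147)
|O₂|²−|O₁|² = 0.0017;  |O₃|²−|O₁|² = -0.0024
linear system: -0.7657x+0.4559y = 0.0017−0.2726z; -0.7364x+-0.4050y = -0.0024−-0.0604z
Cramer: x(z) = 0.0007+0.1283z;  y(z) = 0.0048-0.3824z
sphere 1 gives Az²+Bz+C=0 with A=1.1627, B=0.1011, C=-0.0084;  B²−4AC=0.0495;  roots -0.1391, 0.0522;  negative root z = -0.1391
x = -0.0172, y = 0.0580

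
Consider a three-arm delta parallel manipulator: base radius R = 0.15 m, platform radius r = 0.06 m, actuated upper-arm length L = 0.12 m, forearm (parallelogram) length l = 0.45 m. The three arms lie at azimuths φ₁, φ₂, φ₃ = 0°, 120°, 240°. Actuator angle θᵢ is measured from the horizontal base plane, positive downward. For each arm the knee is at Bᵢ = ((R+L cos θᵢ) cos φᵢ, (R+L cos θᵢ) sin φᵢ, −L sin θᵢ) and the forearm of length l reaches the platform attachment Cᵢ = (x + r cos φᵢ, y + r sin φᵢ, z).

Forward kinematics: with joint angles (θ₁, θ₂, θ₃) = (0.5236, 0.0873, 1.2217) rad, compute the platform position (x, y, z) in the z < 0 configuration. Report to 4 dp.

S1 = (0.1939·cos0.0°, 0.1939·sin0.0°, -0.0600) = (0.1939, 0.0000, -0.0600)
S2 = (0.2095·cos120.0°, 0.2095·sin120.0°, -0.0105) = (-0.1048, 0.1815, -0.0105)
S3 = (0.1310·cos240.0°, 0.1310·sin240.0°, -0.1128) = (-0.0655, -0.1135, -0.1128)
subtract pairs → two planes through P
plane₁₂: -0.5974x+0.3629y+0.0991z = 0.0028
det = 0.3239;  x = 0.0107+-0.0488z,  y = 0.0254+-0.3533z
quadratic in z: (1.1272)z²+(0.1200)z+(-0.1647)=0, √Δ=0.8700 → z ∈ {-0.4391, 0.3327}; z = -0.4391 (taking z<0)
x = 0.0321, y = 0.1805

(0.0321, 0.1805, -0.4391)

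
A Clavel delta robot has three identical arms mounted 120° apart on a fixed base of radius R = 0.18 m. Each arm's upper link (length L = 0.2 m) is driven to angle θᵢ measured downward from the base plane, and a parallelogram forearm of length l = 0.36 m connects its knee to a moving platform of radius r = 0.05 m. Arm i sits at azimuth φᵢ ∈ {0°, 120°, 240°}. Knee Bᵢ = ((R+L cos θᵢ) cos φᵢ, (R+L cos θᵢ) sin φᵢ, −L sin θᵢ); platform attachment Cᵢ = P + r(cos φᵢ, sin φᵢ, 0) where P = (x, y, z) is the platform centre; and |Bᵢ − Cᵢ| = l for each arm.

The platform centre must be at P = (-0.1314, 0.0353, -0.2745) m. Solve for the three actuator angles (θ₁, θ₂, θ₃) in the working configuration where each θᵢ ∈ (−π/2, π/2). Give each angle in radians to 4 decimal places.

θ₁ = 1.1345, θ₂ = 0.0873, θ₃ = 0.4365

φ1=0.0° → target in arm frame (-0.1314, 0.0353)
  e−x'=0.2614;  (l²−L²−(e−x')²−y'²−z²)/2L = -0.1383
  γ=atan2(-0.2745,0.2614)=-0.8098;  ψ=arccos(-0.3649)=1.9443;  θ1=γ+ψ≈1.1345
φ2=120.0° → target in arm frame (0.0963, 0.0961)
  A=0.0337, B=-0.2745, C=(l²−L²−A²−y'²−z²)/(2L)=0.0097
  θ2 = atan2(B,A) + arccos(C/0.2766) = 0.0873
rotate P by −φ3: (0.0351, -0.1314, -0.2745)
  A cos θ + B sin θ = C:  0.0949·cos θ + -0.2745·sin θ = -0.0301
  √(A²+B²)=0.2904;  θ3 = -1.2380+1.6745 ≈ 0.4365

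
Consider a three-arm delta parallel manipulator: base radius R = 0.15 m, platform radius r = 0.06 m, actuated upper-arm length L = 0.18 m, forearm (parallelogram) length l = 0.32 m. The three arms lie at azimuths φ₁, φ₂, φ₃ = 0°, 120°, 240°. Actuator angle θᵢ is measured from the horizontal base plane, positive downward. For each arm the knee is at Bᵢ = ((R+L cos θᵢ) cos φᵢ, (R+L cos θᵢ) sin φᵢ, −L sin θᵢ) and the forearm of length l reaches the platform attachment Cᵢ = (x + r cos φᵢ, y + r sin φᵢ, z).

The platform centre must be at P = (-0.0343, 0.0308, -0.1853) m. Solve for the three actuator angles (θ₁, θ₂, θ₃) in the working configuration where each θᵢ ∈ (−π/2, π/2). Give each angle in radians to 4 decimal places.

arm 1 (φ=0.0°): x'=-0.0343, y'=0.0308
  A cos θ + B sin θ = C:  0.1243·cos θ + -0.1853·sin θ = 0.0535
  γ=atan2(-0.1853,0.1243)=-0.9799;  ψ=arccos(0.2398)=1.3286;  θ1=γ+ψ≈0.3487
arm 2 (φ=120.0°): x'=0.0438, y'=0.0143
  A=0.0462, B=-0.1853, C=(l²−L²−A²−y'²−z²)/(2L)=0.0926
  √(A²+B²)=0.1910;  θ2 = -1.3266+1.0647 ≈ -0.2619
rotate P by −φ3: (-0.0095, -0.0451, -0.1853)
  A=0.0995, B=-0.1853, C=(l²−L²−A²−y'²−z²)/(2L)=0.0659
  γ=atan2(-0.1853,0.0995)=-1.0779;  ψ=arccos(0.3133)=1.2521;  θ3=γ+ψ≈0.1742

θ₁ = 0.3487, θ₂ = -0.2619, θ₃ = 0.1742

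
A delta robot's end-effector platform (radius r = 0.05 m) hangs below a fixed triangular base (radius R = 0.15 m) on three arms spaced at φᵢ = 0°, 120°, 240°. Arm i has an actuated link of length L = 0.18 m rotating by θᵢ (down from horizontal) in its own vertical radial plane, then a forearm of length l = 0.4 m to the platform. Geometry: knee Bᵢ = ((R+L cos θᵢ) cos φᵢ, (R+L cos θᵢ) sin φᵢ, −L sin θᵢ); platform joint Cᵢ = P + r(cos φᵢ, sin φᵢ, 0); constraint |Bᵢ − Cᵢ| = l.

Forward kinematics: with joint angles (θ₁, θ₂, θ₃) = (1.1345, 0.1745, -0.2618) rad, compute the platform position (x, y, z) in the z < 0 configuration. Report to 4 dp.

(-0.1960, -0.0492, -0.3015)

φ1=0.0°: virtual centre (0.1761, 0.0000, -0.1631), radius l
φ2=120.0°: virtual centre (-0.1386, 0.2401, -0.0313), radius l
S3 = (0.2739·cos240.0°, 0.2739·sin240.0°, 0.0466) = (-0.1369, -0.2372, 0.0466)
subtract pairs → two planes through P
[-0.6294 0.4802 0.2638]·P = 0.0202;  [-0.6260 -0.4744 0.4195]·P = 0.0196
Cramer: x(z) = -0.0317+0.5450z;  y(z) = 0.0006+0.1650z
quadratic in z: (1.3243)z²+(0.1000)z+(-0.0902)=0, √Δ=0.6985 → z ∈ {-0.3015, 0.2260}; z = -0.3015 (taking z<0)
x = -0.1960, y = -0.0492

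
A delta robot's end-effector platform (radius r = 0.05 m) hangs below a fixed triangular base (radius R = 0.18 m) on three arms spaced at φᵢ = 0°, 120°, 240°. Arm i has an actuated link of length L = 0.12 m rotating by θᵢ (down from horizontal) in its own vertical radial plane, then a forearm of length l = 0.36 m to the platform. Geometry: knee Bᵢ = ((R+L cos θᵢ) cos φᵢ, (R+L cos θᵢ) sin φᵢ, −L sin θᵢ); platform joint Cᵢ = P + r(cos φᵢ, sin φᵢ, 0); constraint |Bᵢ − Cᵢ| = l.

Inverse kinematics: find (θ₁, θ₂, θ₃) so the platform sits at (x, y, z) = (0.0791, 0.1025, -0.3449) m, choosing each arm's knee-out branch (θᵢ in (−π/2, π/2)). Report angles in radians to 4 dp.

θ₁ = 0.3493, θ₂ = 0.5239, θ₃ = 1.3966

φ1=0.0° → target in arm frame (0.0791, 0.1025)
  A=0.0509, B=-0.3449, C=(l²−L²−A²−y'²−z²)/(2L)=-0.0702
  γ=atan2(-0.3449,0.0509)=-1.4243;  ψ=arccos(-0.2014)=1.7736;  θ1=γ+ψ≈0.3493
rotate P by −φ2: (0.0492, -0.1198, -0.3449)
  e−x'=0.0808;  (l²−L²−(e−x')²−y'²−z²)/2L = -0.1026
  √(A²+B²)=0.3542;  θ2 = -1.3407+1.8646 ≈ 0.5239
φ3=240.0° → target in arm frame (-0.1283, 0.0173)
  e−x'=0.2583;  (l²−L²−(e−x')²−y'²−z²)/2L = -0.2949
  θ3 = atan2(B,A) + arccos(C/0.4309) = 1.3966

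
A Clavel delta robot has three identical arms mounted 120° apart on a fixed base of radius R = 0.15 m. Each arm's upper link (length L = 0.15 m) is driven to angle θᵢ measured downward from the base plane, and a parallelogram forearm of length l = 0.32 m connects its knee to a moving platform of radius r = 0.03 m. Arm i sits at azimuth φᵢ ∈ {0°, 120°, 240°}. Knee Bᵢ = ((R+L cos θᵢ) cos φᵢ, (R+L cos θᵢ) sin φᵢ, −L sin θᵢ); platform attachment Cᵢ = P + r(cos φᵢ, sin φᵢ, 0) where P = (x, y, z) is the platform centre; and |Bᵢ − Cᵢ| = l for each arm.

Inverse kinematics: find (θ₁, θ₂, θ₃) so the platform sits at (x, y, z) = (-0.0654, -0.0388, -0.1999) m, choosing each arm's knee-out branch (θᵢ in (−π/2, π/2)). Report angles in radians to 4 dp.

rotate P by −φ1: (-0.0654, -0.0388, -0.1999)
  A=0.1854, B=-0.1999, C=(l²−L²−A²−y'²−z²)/(2L)=0.0135
  √(A²+B²)=0.2726;  θ1 = -0.8230+1.5211 ≈ 0.6981
rotate P by −φ2: (-0.0009, 0.0760, -0.1999)
  A cos θ + B sin θ = C:  0.1209·cos θ + -0.1999·sin θ = 0.0651
  θ2 = atan2(B,A) + arccos(C/0.2336) = 0.2614
rotate P by −φ3: (0.0663, -0.0372, -0.1999)
  A cos θ + B sin θ = C:  0.0537·cos θ + -0.1999·sin θ = 0.1189
  γ=atan2(-0.1999,0.0537)=-1.3084;  ψ=arccos(0.5744)=0.9589;  θ3=γ+ψ≈-0.3495

θ₁ = 0.6981, θ₂ = 0.2614, θ₃ = -0.3495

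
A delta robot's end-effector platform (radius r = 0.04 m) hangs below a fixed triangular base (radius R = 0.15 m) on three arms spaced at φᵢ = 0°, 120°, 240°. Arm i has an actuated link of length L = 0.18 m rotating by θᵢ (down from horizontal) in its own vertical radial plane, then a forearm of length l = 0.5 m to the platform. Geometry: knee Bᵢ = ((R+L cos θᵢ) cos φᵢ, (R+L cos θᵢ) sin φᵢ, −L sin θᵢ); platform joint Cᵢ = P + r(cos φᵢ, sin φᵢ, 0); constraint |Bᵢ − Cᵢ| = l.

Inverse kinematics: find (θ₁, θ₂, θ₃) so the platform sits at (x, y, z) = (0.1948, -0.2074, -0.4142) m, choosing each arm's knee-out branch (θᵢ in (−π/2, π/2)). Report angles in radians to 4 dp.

θ₁ = -0.1746, θ₂ = 1.3090, θ₃ = 0.2618

arm 1 (φ=0.0°): x'=0.1948, y'=-0.2074
  A=-0.0848, B=-0.4142, C=(l²−L²−A²−y'²−z²)/(2L)=-0.0116
  γ=atan2(-0.4142,-0.0848)=-1.7727;  ψ=arccos(-0.0274)=1.5982;  θ1=γ+ψ≈-0.1746
φ2=120.0° → target in arm frame (-0.2770, -0.0650)
  A=0.3870, B=-0.4142, C=(l²−L²−A²−y'²−z²)/(2L)=-0.2999
  γ=atan2(-0.4142,0.3870)=-0.8193;  ψ=arccos(-0.5291)=2.1283;  θ2=γ+ψ≈1.3090
arm 3 (φ=240.0°): x'=0.0822, y'=0.2724
  A=0.0278, B=-0.4142, C=(l²−L²−A²−y'²−z²)/(2L)=-0.0804
  √(A²+B²)=0.4151;  θ3 = -1.5038+1.7657 ≈ 0.2618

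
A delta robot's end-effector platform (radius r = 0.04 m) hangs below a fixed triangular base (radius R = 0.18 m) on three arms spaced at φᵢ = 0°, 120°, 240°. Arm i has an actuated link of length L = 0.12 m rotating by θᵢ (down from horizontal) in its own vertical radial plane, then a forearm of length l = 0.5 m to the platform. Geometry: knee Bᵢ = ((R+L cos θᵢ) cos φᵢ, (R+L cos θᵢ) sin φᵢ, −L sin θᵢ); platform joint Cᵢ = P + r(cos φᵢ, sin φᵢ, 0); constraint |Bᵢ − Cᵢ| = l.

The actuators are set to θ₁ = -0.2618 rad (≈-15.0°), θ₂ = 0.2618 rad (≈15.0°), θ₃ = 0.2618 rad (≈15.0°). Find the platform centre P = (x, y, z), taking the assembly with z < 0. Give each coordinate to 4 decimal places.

(0.0701, 0.0000, -0.4331)

φ1=0.0°: virtual centre (0.2559, 0.0000, 0.0311), radius l
centre 2 = (0.2559·cos120.0°, 0.2559·sin120.0°, -0.0311) = (-0.1280, 0.2216, -0.0311)
φ3=240.0°: virtual centre (-0.1280, -0.2216, -0.0311), radius l
|centre ₂|²−|centre ₁|² = 0.0000;  |centre ₃|²−|centre ₁|² = 0.0000
[-0.7677 0.4433 -0.1242]·P = 0.0000;  [-0.7677 -0.4433 -0.1242]·P = 0.0000
det = 0.6806;  x = 0.0000+-0.1618z,  y = 0.0000+0.0000z
sphere 1 gives Az²+Bz+C=0 with A=1.0262, B=0.0207, C=-0.1835;  B²−4AC=0.7538;  roots -0.4331, 0.4130;  negative root z = -0.4331
x = 0.0701, y = 0.0000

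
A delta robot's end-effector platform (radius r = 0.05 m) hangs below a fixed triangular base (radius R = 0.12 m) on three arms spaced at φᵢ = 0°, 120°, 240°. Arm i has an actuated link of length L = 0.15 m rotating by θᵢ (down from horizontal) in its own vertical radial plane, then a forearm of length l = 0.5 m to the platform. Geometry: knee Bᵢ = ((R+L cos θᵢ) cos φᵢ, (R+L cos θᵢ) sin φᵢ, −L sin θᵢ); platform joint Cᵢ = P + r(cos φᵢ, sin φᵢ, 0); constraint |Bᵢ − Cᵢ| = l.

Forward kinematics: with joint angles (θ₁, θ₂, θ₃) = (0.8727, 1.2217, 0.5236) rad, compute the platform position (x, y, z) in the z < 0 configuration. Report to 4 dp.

φ1=0.0°: virtual centre (0.1664, 0.0000, -0.1149), radius l
centre 2 = (0.1213·cos120.0°, 0.1213·sin120.0°, -0.1410) = (-0.0607, 0.1051, -0.1410)
centre 3 = (0.1999·cos240.0°, 0.1999·sin240.0°, -0.0750) = (-0.1000, -0.1731, -0.0750)
subtract pairs → two planes through P
[-0.4541 0.2101 -0.0521]·P = -0.0063;  [-0.5327 -0.3462 0.0798]·P = 0.0047
det = 0.2692;  x = 0.0045+-0.0047z,  y = -0.0204+0.2377z
sphere 1 gives Az²+Bz+C=0 with A=1.0565, B=0.2216, C=-0.2102;  B²−4AC=0.9373;  roots -0.5630, 0.3533;  negative root z = -0.5630
x = 0.0071, y = -0.1543

(0.0071, -0.1543, -0.5630)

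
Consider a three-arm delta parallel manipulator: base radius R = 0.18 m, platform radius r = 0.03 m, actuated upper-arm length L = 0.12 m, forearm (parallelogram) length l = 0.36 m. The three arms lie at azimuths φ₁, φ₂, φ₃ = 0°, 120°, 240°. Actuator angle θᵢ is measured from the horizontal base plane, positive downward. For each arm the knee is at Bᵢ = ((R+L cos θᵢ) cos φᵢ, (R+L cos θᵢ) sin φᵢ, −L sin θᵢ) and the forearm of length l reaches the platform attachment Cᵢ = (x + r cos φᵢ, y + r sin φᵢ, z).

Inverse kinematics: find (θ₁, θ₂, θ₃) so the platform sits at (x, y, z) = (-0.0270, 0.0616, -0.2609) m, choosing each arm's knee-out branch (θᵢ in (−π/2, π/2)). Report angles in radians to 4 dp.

arm 1 (φ=0.0°): x'=-0.0270, y'=0.0616
  e−x'=0.1770;  (l²−L²−(e−x')²−y'²−z²)/2L = 0.0500
  γ=atan2(-0.2609,0.1770)=-0.9747;  ψ=arccos(0.1587)=1.4114;  θ1=γ+ψ≈0.4367
φ2=120.0° → target in arm frame (0.0668, -0.0074)
  A=0.0832, B=-0.2609, C=(l²−L²−A²−y'²−z²)/(2L)=0.1673
  θ2 = atan2(B,A) + arccos(C/0.2738) = -0.3489
arm 3 (φ=240.0°): x'=-0.0398, y'=-0.0542
  A=0.1898, B=-0.2609, C=(l²−L²−A²−y'²−z²)/(2L)=0.0340
  γ=atan2(-0.2609,0.1898)=-0.9417;  ψ=arccos(0.1053)=1.4653;  θ3=γ+ψ≈0.5236

θ₁ = 0.4367, θ₂ = -0.3489, θ₃ = 0.5236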